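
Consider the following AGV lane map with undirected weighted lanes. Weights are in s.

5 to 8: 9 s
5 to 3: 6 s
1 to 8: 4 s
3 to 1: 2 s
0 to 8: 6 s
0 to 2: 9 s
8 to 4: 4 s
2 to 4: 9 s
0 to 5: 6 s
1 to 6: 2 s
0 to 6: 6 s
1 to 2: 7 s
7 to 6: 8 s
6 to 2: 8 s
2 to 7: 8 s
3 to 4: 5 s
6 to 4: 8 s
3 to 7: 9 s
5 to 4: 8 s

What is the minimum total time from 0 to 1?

8 s

Running Dijkstra from 0:
0: 0
5: 6  (via 0)
6: 6  (via 0)
8: 6  (via 0)
1: 8  (via 6)
Shortest route: 0–6–1 = 8 s.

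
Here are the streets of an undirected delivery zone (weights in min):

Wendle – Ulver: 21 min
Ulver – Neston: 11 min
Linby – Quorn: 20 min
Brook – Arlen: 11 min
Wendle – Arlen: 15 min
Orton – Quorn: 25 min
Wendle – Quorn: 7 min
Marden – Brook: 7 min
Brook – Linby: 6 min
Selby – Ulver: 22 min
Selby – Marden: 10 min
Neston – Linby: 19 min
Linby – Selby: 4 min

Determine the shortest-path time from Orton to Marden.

58 min

Candidate routes:
Orton → Quorn → Linby → Selby → Marden: 25+20+4+10 = 59
Orton → Quorn → Wendle → Arlen → Brook → Linby → Selby → Marden: 25+7+15+11+6+4+10 = 78
Orton → Quorn → Wendle → Arlen → Brook → Marden: 25+7+15+11+7 = 65
Orton → Quorn → Linby → Brook → Marden: 25+20+6+7 = 58
The minimum is 58 min via Orton → Quorn → Linby → Brook → Marden.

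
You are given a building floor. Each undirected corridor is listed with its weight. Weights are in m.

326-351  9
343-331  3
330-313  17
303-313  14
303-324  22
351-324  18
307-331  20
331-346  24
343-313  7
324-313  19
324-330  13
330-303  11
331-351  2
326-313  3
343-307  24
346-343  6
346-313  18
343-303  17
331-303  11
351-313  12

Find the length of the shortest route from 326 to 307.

Shortest distances from 326:
326: 0
313: 3  (via 326)
351: 9  (via 326)
343: 10  (via 313)
331: 11  (via 351)
346: 16  (via 343)
303: 17  (via 313)
330: 20  (via 313)
324: 22  (via 313)
307: 31  (via 331)
Shortest route: 326–351–331–307 = 31 m.

31 m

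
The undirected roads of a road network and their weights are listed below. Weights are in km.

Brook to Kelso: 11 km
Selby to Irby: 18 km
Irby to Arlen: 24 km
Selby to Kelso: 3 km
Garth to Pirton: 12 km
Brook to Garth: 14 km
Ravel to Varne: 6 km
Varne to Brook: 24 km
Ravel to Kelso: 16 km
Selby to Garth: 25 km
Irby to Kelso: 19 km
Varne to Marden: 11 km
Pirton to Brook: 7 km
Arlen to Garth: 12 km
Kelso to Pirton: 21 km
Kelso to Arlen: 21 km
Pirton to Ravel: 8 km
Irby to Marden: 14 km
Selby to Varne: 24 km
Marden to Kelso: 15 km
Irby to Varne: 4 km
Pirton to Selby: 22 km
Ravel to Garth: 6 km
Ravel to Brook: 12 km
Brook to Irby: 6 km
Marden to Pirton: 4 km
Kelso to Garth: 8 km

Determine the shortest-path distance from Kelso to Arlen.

Settle nodes by increasing distance from Kelso:
Kelso: 0
Selby: 3  (via Kelso)
Garth: 8  (via Kelso)
Brook: 11  (via Kelso)
Ravel: 14  (via Garth)
Marden: 15  (via Kelso)
Irby: 17  (via Brook)
Pirton: 18  (via Brook)
Varne: 20  (via Ravel)
Arlen: 20  (via Garth)
Shortest route: Kelso–Garth–Arlen = 20 km.

20 km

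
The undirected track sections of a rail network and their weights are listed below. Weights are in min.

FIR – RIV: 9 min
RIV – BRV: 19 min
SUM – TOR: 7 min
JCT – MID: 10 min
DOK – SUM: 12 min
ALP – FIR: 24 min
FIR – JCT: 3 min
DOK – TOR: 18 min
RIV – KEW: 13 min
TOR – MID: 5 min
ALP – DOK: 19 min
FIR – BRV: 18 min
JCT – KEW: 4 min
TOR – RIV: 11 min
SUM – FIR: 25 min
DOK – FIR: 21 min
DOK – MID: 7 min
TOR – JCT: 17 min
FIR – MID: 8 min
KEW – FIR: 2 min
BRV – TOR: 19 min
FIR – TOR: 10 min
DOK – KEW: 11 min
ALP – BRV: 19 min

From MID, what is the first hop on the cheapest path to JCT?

JCT

Compare a few routes:
MID - TOR - FIR - JCT: 5+10+3 = 18
MID - JCT: 10 = 10
MID - FIR - JCT: 8+3 = 11
MID - FIR - KEW - JCT: 8+2+4 = 14
The minimum is 10 min via MID - JCT.
So from MID the first move is to JCT.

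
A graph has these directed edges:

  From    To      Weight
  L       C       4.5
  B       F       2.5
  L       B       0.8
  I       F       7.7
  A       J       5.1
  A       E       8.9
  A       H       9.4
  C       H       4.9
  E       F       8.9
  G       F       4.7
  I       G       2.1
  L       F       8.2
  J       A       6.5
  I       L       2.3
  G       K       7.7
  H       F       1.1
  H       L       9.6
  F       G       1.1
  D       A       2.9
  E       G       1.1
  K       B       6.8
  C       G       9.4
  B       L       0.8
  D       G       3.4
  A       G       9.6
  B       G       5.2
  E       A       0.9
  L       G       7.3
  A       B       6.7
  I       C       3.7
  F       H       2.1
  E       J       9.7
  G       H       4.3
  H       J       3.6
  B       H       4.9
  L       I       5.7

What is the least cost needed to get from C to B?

15.3

Shortest distances from C:
C: 0
H: 4.9  (via C)
F: 6  (via H)
G: 7.1  (via F)
J: 8.5  (via H)
L: 14.5  (via H)
K: 14.8  (via G)
A: 15  (via J)
B: 15.3  (via L)
Shortest route: C → H → L → B = 15.3.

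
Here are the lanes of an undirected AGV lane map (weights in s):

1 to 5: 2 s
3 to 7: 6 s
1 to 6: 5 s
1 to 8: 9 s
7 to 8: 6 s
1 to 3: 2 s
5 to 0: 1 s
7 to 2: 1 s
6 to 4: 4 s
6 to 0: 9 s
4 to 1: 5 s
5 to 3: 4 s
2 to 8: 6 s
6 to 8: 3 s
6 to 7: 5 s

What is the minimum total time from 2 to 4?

Enumerating some paths:
2–7–8–6–4: 1+6+3+4 = 14
2–7–6–4: 1+5+4 = 10
2–8–6–4: 6+3+4 = 13
Cheapest is 2–7–6–4 at 10 s.

10 s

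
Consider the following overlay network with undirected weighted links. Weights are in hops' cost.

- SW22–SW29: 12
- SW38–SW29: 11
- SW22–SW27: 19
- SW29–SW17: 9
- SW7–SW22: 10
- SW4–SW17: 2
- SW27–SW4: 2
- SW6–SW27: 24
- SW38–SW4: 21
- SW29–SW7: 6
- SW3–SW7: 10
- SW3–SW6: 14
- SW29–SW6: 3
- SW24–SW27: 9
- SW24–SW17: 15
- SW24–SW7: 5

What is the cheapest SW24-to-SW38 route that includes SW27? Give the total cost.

Best SW24 to SW27: SW24–SW27 costing 9
Best SW27 to SW38: SW27–SW4–SW38 costing 23
Total via SW27: 9 + 23 = 32 hops' cost.

32 hops' cost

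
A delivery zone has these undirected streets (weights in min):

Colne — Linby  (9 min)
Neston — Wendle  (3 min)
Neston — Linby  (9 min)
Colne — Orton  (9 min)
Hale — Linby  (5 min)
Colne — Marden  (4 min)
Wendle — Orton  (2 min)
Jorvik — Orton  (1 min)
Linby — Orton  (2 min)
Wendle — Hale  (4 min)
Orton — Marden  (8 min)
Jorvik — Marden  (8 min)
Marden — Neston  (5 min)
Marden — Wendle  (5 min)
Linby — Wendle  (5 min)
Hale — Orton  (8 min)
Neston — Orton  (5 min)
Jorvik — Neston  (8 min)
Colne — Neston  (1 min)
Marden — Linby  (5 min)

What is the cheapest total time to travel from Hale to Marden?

Enumerating some paths:
Hale → Wendle → Marden: 4+5 = 9
Hale → Linby → Marden: 5+5 = 10
Cheapest is Hale → Wendle → Marden at 9 min.

9 min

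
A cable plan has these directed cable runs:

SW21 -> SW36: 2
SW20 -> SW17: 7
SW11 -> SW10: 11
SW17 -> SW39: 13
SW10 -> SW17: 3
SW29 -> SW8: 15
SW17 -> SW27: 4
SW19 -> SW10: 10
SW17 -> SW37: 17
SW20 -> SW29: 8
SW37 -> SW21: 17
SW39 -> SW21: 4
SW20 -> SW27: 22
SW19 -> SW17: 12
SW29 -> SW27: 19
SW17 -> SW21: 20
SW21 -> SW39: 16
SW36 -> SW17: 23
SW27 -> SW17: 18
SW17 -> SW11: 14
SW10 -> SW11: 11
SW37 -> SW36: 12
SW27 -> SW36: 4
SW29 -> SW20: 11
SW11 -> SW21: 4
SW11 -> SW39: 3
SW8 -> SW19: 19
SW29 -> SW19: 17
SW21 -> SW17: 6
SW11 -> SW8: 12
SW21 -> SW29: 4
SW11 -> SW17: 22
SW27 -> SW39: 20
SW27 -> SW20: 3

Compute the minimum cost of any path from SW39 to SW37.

27

Candidate routes:
SW39–SW21–SW29–SW20–SW17–SW37: 4+4+11+7+17 = 43
SW39–SW21–SW36–SW17–SW37: 4+2+23+17 = 46
SW39–SW21–SW17–SW37: 4+6+17 = 27
Cheapest is SW39–SW21–SW17–SW37 at 27.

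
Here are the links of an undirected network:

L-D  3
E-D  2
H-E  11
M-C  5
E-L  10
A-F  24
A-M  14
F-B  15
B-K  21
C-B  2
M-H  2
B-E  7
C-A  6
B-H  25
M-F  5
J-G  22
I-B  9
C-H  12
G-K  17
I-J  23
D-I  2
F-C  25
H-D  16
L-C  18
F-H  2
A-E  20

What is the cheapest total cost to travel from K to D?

Shortest distances from K:
K: 0
G: 17  (via K)
B: 21  (via K)
C: 23  (via B)
E: 28  (via B)
M: 28  (via C)
A: 29  (via C)
D: 30  (via E)
Shortest route: K–B–E–D = 30.

30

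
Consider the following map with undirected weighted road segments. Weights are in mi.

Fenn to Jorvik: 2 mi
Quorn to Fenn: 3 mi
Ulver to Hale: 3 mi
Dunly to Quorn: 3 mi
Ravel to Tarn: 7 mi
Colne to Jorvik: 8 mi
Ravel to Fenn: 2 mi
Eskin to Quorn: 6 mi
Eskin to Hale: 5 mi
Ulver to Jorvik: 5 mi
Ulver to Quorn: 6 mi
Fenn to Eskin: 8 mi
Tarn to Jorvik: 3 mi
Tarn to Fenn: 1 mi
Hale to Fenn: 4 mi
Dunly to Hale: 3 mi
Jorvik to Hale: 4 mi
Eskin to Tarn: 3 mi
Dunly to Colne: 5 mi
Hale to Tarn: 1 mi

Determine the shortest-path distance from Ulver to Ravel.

Candidate routes:
Ulver → Jorvik → Fenn → Ravel: 5+2+2 = 9
Ulver → Hale → Fenn → Ravel: 3+4+2 = 9
Ulver → Hale → Tarn → Fenn → Ravel: 3+1+1+2 = 7
The minimum is 7 mi via Ulver → Hale → Tarn → Fenn → Ravel.

7 mi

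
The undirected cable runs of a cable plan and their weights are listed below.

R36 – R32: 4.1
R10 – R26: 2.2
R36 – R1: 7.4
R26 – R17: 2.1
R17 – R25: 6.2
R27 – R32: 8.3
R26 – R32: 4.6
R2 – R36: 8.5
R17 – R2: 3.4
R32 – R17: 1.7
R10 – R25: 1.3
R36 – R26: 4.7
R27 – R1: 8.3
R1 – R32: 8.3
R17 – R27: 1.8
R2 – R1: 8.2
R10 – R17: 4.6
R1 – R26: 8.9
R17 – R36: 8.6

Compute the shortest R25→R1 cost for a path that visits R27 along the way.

15.7

Best R25 to R27: R25–R10–R26–R17–R27 costing 7.4
Best R27 to R1: R27–R1 costing 8.3
Total via R27: 7.4 + 8.3 = 15.7.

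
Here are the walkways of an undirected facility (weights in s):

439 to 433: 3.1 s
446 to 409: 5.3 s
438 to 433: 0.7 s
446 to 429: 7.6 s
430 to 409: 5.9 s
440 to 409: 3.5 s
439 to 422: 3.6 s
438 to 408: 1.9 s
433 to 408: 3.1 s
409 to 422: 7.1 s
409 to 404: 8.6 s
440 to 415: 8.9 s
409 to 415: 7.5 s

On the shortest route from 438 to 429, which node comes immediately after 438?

433

Compare a few routes:
438–408–433–439–422–409–446–429: 1.9+3.1+3.1+3.6+7.1+5.3+7.6 = 31.7
438–433–439–422–409–446–429: 0.7+3.1+3.6+7.1+5.3+7.6 = 27.4
Cheapest is 438–433–439–422–409–446–429 at 27.4 s.
So from 438 the first move is to 433.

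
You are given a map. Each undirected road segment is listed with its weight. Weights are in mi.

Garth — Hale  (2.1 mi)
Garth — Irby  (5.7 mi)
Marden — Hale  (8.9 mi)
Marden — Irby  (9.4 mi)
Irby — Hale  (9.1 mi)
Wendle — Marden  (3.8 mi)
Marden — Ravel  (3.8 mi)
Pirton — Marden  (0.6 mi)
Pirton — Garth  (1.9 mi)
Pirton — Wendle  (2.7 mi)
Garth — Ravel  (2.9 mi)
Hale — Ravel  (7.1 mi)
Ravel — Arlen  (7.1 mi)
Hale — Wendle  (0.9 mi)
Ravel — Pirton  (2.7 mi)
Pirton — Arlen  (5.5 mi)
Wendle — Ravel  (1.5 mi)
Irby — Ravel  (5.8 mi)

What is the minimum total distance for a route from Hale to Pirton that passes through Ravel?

Best Hale to Ravel: Hale → Wendle → Ravel costing 2.4
Best Ravel to Pirton: Ravel → Pirton costing 2.7
Total via Ravel: 2.4 + 2.7 = 5.1 mi.

5.1 mi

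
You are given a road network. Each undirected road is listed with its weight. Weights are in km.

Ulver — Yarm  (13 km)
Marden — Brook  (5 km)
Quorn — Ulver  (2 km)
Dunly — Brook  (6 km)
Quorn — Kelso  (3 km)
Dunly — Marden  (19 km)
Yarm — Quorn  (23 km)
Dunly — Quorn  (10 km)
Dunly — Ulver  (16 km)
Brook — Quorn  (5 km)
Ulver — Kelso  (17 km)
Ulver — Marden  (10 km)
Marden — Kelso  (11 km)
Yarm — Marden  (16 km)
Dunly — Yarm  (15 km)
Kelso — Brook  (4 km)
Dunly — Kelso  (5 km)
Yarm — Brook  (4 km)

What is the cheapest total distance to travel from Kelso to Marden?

9 km

Enumerating some paths:
Kelso - Brook - Marden: 4+5 = 9
Kelso - Quorn - Brook - Marden: 3+5+5 = 13
Kelso - Quorn - Ulver - Marden: 3+2+10 = 15
Kelso - Marden: 11 = 11
The minimum is 9 km via Kelso - Brook - Marden.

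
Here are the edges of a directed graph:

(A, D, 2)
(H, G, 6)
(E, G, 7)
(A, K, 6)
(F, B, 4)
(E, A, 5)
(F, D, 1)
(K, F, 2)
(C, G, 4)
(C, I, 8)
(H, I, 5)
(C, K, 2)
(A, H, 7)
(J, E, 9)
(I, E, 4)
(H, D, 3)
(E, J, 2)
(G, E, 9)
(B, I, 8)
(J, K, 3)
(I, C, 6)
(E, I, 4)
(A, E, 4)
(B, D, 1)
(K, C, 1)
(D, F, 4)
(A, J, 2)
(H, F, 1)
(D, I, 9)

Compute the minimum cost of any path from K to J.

Settle nodes by increasing distance from K:
K: 0
C: 1  (via K)
F: 2  (via K)
D: 3  (via F)
G: 5  (via C)
B: 6  (via F)
I: 9  (via C)
E: 13  (via I)
J: 15  (via E)
Shortest route: K–C–I–E–J = 15.

15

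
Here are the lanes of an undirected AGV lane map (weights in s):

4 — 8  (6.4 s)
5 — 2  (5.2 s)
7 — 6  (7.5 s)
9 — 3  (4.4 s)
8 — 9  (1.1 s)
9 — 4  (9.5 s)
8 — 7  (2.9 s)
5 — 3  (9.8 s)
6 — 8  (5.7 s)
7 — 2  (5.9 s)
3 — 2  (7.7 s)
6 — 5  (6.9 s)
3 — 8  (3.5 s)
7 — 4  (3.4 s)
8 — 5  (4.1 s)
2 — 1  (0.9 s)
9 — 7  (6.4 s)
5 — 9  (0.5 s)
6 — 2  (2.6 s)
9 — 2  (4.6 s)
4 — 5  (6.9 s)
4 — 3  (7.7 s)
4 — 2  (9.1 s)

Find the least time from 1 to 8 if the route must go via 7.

9.7 s

Best 1 to 7: 1 → 2 → 7 costing 6.8
Best 7 to 8: 7 → 8 costing 2.9
Total via 7: 6.8 + 2.9 = 9.7 s.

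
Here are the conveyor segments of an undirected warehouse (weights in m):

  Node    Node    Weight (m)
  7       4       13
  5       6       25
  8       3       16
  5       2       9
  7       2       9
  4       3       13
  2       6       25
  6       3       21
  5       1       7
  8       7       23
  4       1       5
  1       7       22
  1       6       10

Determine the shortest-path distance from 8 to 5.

Settle nodes by increasing distance from 8:
8: 0
3: 16  (via 8)
7: 23  (via 8)
4: 29  (via 3)
2: 32  (via 7)
1: 34  (via 4)
6: 37  (via 3)
5: 41  (via 2)
Shortest route: 8 → 7 → 2 → 5 = 41 m.

41 m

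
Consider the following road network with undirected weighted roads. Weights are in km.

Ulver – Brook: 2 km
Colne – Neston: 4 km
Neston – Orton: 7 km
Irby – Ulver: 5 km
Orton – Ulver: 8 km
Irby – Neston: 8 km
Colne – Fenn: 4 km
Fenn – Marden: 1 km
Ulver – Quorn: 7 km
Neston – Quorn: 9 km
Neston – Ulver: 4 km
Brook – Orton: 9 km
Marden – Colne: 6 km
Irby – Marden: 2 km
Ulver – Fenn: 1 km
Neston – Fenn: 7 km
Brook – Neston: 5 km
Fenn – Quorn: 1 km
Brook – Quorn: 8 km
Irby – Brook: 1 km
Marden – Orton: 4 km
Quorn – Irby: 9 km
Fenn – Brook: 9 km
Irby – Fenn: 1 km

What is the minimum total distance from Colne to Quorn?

5 km

Candidate routes:
Colne–Neston–Ulver–Fenn–Quorn: 4+4+1+1 = 10
Colne–Marden–Fenn–Quorn: 6+1+1 = 8
Colne–Marden–Irby–Fenn–Quorn: 6+2+1+1 = 10
Colne–Fenn–Quorn: 4+1 = 5
Cheapest is Colne–Fenn–Quorn at 5 km.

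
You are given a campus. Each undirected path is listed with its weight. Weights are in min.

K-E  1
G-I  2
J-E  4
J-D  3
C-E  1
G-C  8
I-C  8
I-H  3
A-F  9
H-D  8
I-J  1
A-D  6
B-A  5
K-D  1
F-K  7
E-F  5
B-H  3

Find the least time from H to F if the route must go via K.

14 min

Best H to K: H → I → J → D → K costing 8
Shortest K→F: K → E → F = 6
Total via K: 8 + 6 = 14 min.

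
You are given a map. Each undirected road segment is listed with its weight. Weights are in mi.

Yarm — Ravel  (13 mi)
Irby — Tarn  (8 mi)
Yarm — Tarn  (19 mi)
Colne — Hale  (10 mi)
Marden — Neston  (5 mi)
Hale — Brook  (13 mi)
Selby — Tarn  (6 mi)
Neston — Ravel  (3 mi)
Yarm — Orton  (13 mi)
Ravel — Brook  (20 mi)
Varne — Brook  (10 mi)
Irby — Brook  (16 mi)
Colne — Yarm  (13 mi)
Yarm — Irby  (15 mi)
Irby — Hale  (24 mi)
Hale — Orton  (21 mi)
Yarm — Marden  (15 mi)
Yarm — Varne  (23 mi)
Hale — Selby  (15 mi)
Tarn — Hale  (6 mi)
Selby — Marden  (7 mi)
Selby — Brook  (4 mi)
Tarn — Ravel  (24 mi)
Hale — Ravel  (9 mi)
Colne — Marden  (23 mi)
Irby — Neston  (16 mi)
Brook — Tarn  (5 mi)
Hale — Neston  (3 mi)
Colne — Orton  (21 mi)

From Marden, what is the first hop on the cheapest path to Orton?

Compare a few routes:
Marden–Yarm–Orton: 15+13 = 28
Marden–Neston–Hale–Orton: 5+3+21 = 29
Marden–Neston–Ravel–Hale–Orton: 5+3+9+21 = 38
Marden–Neston–Ravel–Yarm–Orton: 5+3+13+13 = 34
Cheapest is Marden–Yarm–Orton at 28 mi.
So from Marden the first move is to Yarm.

Yarm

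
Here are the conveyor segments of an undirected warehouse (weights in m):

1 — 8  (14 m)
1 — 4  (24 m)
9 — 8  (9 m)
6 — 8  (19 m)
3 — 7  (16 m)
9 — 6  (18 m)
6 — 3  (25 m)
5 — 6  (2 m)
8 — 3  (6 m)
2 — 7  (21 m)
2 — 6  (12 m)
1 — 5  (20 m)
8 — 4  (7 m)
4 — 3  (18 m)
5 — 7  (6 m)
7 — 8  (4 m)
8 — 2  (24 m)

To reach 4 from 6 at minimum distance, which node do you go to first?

5

Compare a few routes:
6–8–4: 19+7 = 26
6–5–7–8–4: 2+6+4+7 = 19
The minimum is 19 m via 6–5–7–8–4.
So from 6 the first move is to 5.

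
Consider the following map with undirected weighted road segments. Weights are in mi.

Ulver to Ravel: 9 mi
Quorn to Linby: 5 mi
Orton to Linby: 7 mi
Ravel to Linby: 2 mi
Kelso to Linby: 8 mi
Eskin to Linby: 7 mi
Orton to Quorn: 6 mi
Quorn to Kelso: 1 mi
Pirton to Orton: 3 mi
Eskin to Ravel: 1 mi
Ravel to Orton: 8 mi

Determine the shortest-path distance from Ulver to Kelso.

17 mi

Settle nodes by increasing distance from Ulver:
Ulver: 0
Ravel: 9  (via Ulver)
Eskin: 10  (via Ravel)
Linby: 11  (via Ravel)
Quorn: 16  (via Linby)
Orton: 17  (via Ravel)
Kelso: 17  (via Quorn)
Shortest route: Ulver–Ravel–Linby–Quorn–Kelso = 17 mi.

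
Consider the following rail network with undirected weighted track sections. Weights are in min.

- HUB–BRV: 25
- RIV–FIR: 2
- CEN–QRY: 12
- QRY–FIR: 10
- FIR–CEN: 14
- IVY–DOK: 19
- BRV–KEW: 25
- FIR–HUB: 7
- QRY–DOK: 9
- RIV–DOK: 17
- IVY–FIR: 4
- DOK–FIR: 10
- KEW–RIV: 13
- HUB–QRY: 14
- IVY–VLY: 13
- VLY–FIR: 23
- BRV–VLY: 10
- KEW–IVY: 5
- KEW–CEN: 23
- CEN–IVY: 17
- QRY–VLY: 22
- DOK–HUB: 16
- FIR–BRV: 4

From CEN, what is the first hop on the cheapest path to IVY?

IVY

Candidate routes:
CEN–IVY: 17 = 17
CEN–FIR–IVY: 14+4 = 18
CEN–KEW–IVY: 23+5 = 28
CEN–QRY–FIR–IVY: 12+10+4 = 26
Cheapest is CEN–IVY at 17 min.
So from CEN the first move is to IVY.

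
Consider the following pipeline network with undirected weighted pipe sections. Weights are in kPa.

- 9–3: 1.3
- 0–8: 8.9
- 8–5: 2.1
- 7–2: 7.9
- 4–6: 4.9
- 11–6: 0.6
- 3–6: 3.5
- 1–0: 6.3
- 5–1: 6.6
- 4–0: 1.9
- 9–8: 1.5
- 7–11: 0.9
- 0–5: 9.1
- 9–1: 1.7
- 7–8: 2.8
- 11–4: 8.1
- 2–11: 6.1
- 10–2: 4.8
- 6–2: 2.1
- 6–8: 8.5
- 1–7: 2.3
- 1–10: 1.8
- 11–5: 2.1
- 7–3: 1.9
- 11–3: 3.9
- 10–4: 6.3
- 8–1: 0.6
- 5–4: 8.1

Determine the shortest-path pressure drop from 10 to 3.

Shortest distances from 10:
10: 0
1: 1.8  (via 10)
8: 2.4  (via 1)
9: 3.5  (via 1)
7: 4.1  (via 1)
5: 4.5  (via 8)
2: 4.8  (via 10)
3: 4.8  (via 9)
Shortest route: 10–1–9–3 = 4.8 kPa.

4.8 kPa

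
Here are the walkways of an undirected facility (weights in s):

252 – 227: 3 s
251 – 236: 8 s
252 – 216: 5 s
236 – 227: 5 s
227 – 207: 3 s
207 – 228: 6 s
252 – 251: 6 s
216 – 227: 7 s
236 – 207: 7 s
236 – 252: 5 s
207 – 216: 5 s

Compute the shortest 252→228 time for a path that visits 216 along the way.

16 s

Shortest 252→216: 252–216 = 5
Shortest 216→228: 216–207–228 = 11
Total via 216: 5 + 11 = 16 s.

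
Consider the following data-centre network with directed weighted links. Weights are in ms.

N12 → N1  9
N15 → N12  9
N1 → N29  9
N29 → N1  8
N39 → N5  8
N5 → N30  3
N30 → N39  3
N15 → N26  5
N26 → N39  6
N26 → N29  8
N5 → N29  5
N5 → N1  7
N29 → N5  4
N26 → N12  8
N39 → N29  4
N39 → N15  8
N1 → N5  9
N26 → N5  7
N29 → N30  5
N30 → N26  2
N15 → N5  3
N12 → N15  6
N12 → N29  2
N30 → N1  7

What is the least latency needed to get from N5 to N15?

Candidate routes:
N5 → N30 → N26 → N12 → N15: 3+2+8+6 = 19
N5 → N30 → N39 → N15: 3+3+8 = 14
N5 → N30 → N26 → N39 → N15: 3+2+6+8 = 19
The minimum is 14 ms via N5 → N30 → N39 → N15.

14 ms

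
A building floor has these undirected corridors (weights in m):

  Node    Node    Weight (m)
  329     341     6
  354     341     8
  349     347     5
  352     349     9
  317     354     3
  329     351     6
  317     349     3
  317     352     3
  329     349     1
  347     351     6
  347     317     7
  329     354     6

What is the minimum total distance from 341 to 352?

Candidate routes:
341–354–317–352: 8+3+3 = 14
341–329–349–317–352: 6+1+3+3 = 13
341–329–349–352: 6+1+9 = 16
Cheapest is 341–329–349–317–352 at 13 m.

13 m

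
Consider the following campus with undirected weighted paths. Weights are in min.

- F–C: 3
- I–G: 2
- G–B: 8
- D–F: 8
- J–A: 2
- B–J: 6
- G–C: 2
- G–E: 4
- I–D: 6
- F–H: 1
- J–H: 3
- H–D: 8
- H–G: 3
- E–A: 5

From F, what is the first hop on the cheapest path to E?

H

Candidate routes:
F - H - G - E: 1+3+4 = 8
F - C - G - E: 3+2+4 = 9
The minimum is 8 min via F - H - G - E.
So from F the first move is to H.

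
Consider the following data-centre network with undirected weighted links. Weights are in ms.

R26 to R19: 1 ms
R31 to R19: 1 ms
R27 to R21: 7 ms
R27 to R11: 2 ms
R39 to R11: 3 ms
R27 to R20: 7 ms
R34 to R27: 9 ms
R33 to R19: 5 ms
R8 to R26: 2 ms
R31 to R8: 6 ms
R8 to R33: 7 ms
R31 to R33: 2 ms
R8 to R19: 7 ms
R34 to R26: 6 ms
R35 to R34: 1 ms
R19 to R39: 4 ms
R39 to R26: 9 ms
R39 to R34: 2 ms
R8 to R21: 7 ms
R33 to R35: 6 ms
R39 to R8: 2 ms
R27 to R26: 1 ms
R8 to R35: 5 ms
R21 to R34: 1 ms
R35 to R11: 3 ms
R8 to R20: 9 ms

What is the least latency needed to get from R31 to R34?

Settle nodes by increasing distance from R31:
R31: 0
R19: 1  (via R31)
R26: 2  (via R19)
R33: 2  (via R31)
R27: 3  (via R26)
R8: 4  (via R26)
R39: 5  (via R19)
R11: 5  (via R27)
R34: 7  (via R39)
Shortest route: R31–R19–R39–R34 = 7 ms.

7 ms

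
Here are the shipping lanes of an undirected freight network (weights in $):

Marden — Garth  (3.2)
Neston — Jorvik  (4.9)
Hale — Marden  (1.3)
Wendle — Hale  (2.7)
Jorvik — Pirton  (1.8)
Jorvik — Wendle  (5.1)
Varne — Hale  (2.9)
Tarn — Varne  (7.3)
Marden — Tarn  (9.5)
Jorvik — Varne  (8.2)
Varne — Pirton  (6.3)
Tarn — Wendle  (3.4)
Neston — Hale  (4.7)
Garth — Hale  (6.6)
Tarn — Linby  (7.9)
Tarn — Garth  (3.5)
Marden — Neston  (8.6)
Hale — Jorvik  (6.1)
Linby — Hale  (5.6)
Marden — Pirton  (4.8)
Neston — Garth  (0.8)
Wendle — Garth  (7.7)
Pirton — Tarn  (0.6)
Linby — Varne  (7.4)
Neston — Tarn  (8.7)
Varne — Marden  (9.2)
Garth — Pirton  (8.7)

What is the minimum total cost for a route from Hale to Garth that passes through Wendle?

Best Hale to Wendle: Hale–Wendle costing 2.7
Best Wendle to Garth: Wendle–Tarn–Garth costing 6.9
Total via Wendle: 2.7 + 6.9 = $9.6.

$9.6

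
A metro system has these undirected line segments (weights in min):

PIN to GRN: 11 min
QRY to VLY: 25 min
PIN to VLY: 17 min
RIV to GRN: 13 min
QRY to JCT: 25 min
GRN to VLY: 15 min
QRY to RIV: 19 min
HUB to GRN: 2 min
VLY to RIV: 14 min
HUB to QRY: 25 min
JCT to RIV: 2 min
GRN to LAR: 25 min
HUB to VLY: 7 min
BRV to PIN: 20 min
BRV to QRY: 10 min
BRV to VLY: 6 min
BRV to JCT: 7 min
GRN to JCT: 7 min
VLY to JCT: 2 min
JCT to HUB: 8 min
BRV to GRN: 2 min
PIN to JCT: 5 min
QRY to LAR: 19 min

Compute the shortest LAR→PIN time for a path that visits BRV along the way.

39 min

Best LAR to BRV: LAR → GRN → BRV costing 27
Best BRV to PIN: BRV → JCT → PIN costing 12
Total via BRV: 27 + 12 = 39 min.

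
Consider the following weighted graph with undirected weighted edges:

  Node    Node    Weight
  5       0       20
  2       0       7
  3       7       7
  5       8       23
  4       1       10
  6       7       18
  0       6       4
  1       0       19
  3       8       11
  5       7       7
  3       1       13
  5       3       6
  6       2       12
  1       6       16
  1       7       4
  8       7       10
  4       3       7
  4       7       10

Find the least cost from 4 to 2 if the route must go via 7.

39

Shortest 4→7: 4 → 7 = 10
Best 7 to 2: 7 → 6 → 0 → 2 costing 29
Total via 7: 10 + 29 = 39.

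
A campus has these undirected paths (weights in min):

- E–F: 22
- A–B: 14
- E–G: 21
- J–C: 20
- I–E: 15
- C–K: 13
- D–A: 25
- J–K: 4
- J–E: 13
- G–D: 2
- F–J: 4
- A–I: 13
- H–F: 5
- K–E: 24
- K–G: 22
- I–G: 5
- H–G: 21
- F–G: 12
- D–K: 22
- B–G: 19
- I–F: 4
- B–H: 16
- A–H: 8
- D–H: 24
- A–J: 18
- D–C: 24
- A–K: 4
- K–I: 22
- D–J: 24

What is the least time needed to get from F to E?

Compare a few routes:
F–E: 22 = 22
F–J–E: 4+13 = 17
F–I–E: 4+15 = 19
Cheapest is F–J–E at 17 min.

17 min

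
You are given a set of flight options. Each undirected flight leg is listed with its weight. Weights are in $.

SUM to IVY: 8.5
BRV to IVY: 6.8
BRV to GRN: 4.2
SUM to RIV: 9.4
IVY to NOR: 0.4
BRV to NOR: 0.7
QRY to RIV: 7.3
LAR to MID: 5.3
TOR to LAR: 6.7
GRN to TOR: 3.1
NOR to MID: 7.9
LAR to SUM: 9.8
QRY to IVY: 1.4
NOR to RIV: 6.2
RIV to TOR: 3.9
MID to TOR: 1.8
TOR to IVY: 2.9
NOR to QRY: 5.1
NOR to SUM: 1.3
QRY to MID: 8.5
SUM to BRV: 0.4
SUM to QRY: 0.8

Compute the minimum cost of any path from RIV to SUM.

$7.3

Running Dijkstra from RIV:
RIV: 0
TOR: 3.9  (via RIV)
MID: 5.7  (via TOR)
NOR: 6.2  (via RIV)
IVY: 6.6  (via NOR)
BRV: 6.9  (via NOR)
GRN: 7  (via TOR)
SUM: 7.3  (via BRV)
Shortest route: RIV–NOR–BRV–SUM = $7.3.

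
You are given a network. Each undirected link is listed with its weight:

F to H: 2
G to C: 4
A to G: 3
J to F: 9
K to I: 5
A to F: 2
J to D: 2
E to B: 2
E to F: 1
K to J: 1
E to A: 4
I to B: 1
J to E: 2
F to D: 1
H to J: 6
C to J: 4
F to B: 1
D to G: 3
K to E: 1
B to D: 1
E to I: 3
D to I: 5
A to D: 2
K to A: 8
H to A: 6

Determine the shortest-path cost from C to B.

Shortest distances from C:
C: 0
G: 4  (via C)
J: 4  (via C)
K: 5  (via J)
D: 6  (via J)
E: 6  (via J)
A: 7  (via G)
B: 7  (via D)
Shortest route: C–J–D–B = 7.

7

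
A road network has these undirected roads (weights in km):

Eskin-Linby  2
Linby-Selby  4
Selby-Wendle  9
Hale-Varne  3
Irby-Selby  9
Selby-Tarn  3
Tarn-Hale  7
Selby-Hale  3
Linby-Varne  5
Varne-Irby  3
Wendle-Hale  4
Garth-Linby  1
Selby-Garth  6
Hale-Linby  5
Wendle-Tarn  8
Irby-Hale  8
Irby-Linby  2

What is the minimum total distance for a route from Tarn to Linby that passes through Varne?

Shortest Tarn→Varne: Tarn–Selby–Hale–Varne = 9
Best Varne to Linby: Varne–Linby costing 5
Total via Varne: 9 + 5 = 14 km.

14 km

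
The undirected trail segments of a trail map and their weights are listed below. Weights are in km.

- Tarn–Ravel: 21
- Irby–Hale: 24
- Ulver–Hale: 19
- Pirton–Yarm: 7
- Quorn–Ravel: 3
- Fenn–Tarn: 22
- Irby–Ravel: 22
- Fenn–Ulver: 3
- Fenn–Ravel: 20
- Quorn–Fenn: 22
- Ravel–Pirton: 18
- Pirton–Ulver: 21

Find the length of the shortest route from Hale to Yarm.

47 km

Settle nodes by increasing distance from Hale:
Hale: 0
Ulver: 19  (via Hale)
Fenn: 22  (via Ulver)
Irby: 24  (via Hale)
Pirton: 40  (via Ulver)
Ravel: 42  (via Fenn)
Quorn: 44  (via Fenn)
Tarn: 44  (via Fenn)
Yarm: 47  (via Pirton)
Shortest route: Hale → Ulver → Pirton → Yarm = 47 km.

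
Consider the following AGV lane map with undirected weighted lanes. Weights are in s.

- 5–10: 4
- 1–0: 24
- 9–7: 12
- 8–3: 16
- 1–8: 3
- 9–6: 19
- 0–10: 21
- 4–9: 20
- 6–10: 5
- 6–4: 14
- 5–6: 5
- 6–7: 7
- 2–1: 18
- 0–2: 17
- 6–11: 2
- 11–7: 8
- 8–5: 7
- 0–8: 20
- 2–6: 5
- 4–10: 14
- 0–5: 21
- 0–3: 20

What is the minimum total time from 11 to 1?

Candidate routes:
11 - 6 - 10 - 5 - 8 - 1: 2+5+4+7+3 = 21
11 - 6 - 5 - 8 - 1: 2+5+7+3 = 17
Cheapest is 11 - 6 - 5 - 8 - 1 at 17 s.

17 s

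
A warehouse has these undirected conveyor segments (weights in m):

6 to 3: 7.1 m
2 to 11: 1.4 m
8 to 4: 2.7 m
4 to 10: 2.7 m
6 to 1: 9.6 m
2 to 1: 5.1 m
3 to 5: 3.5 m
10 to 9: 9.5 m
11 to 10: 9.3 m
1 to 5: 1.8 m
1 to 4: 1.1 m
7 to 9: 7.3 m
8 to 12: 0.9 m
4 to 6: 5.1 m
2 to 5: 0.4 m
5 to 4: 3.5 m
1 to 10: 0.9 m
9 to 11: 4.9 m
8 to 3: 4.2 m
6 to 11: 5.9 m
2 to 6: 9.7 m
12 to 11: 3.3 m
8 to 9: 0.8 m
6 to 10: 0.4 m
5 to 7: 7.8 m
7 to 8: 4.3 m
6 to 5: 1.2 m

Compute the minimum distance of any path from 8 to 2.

5.6 m

Candidate routes:
8 - 12 - 11 - 2: 0.9+3.3+1.4 = 5.6
8 - 4 - 5 - 2: 2.7+3.5+0.4 = 6.6
8 - 4 - 1 - 5 - 2: 2.7+1.1+1.8+0.4 = 6
The minimum is 5.6 m via 8 - 12 - 11 - 2.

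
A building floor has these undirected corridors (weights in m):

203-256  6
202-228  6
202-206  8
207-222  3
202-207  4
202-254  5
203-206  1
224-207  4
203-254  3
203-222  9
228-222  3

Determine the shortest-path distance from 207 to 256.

18 m

Candidate routes:
207 → 222 → 228 → 202 → 254 → 203 → 256: 3+3+6+5+3+6 = 26
207 → 222 → 203 → 256: 3+9+6 = 18
207 → 202 → 206 → 203 → 256: 4+8+1+6 = 19
207 → 222 → 228 → 202 → 206 → 203 → 256: 3+3+6+8+1+6 = 27
The minimum is 18 m via 207 → 222 → 203 → 256.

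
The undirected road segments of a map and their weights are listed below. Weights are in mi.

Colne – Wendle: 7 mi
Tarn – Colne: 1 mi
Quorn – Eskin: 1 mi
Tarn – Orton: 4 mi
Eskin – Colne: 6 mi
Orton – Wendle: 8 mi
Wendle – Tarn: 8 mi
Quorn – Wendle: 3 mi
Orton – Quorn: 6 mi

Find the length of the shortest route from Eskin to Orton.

7 mi

Settle nodes by increasing distance from Eskin:
Eskin: 0
Quorn: 1  (via Eskin)
Wendle: 4  (via Quorn)
Colne: 6  (via Eskin)
Tarn: 7  (via Colne)
Orton: 7  (via Quorn)
Shortest route: Eskin–Quorn–Orton = 7 mi.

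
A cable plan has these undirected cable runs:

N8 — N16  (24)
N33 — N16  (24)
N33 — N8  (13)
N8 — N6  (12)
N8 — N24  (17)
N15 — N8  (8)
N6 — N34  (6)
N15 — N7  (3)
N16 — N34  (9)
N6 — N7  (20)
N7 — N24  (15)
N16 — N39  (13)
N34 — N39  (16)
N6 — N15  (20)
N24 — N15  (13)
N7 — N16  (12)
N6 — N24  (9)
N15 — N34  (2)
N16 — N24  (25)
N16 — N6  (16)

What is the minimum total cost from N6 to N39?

22

Settle nodes by increasing distance from N6:
N6: 0
N34: 6  (via N6)
N15: 8  (via N34)
N24: 9  (via N6)
N7: 11  (via N15)
N8: 12  (via N6)
N16: 15  (via N34)
N39: 22  (via N34)
Shortest route: N6–N34–N39 = 22.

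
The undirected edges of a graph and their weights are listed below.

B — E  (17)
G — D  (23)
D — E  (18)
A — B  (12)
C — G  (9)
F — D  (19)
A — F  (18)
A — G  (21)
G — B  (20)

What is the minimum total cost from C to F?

Compare a few routes:
C → G → D → F: 9+23+19 = 51
C → G → B → E → D → F: 9+20+17+18+19 = 83
C → G → B → A → F: 9+20+12+18 = 59
C → G → A → F: 9+21+18 = 48
The minimum is 48 via C → G → A → F.

48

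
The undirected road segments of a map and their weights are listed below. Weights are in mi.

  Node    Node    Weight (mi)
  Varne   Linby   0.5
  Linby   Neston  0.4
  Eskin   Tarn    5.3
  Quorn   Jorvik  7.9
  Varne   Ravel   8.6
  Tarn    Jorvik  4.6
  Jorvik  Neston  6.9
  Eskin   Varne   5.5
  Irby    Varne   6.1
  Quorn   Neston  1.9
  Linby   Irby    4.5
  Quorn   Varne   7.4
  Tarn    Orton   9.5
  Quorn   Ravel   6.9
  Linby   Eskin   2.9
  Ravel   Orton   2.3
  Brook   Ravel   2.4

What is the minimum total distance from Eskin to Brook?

Settle nodes by increasing distance from Eskin:
Eskin: 0
Linby: 2.9  (via Eskin)
Neston: 3.3  (via Linby)
Varne: 3.4  (via Linby)
Quorn: 5.2  (via Neston)
Tarn: 5.3  (via Eskin)
Irby: 7.4  (via Linby)
Jorvik: 9.9  (via Tarn)
Ravel: 12  (via Varne)
Orton: 14.3  (via Ravel)
Brook: 14.4  (via Ravel)
Shortest route: Eskin → Linby → Varne → Ravel → Brook = 14.4 mi.

14.4 mi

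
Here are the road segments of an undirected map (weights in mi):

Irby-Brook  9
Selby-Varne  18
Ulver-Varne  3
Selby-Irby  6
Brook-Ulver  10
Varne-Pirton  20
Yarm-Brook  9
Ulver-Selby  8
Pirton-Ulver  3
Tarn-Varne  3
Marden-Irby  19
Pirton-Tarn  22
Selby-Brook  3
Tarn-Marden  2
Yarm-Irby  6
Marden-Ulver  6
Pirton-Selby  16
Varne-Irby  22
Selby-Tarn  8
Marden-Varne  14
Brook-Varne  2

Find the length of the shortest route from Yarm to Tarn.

14 mi

Enumerating some paths:
Yarm - Irby - Selby - Tarn: 6+6+8 = 20
Yarm - Irby - Selby - Brook - Varne - Tarn: 6+6+3+2+3 = 20
Yarm - Brook - Varne - Tarn: 9+2+3 = 14
The minimum is 14 mi via Yarm - Brook - Varne - Tarn.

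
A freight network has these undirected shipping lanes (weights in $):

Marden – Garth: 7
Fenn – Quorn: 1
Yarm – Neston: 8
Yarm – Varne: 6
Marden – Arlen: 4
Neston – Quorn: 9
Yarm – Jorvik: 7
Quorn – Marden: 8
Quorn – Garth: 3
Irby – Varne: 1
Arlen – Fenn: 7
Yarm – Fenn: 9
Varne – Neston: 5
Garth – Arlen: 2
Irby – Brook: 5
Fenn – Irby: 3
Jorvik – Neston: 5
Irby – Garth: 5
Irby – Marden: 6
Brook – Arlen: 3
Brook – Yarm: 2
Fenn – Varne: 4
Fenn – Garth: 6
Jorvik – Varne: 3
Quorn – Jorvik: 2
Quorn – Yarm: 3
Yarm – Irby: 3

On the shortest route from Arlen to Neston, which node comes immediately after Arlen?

Compare a few routes:
Arlen → Garth → Irby → Varne → Neston: 2+5+1+5 = 13
Arlen → Garth → Quorn → Jorvik → Neston: 2+3+2+5 = 12
Cheapest is Arlen → Garth → Quorn → Jorvik → Neston at $12.
So from Arlen the first move is to Garth.

Garth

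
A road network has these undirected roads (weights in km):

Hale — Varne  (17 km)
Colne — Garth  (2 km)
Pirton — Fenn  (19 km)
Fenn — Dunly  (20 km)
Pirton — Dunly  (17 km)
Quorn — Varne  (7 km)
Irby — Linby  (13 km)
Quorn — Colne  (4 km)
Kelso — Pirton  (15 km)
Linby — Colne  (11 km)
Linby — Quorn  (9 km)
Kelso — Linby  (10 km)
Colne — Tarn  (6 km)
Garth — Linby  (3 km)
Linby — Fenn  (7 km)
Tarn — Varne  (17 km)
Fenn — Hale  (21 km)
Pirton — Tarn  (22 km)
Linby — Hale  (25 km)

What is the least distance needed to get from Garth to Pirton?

28 km

Enumerating some paths:
Garth–Colne–Tarn–Pirton: 2+6+22 = 30
Garth–Linby–Kelso–Pirton: 3+10+15 = 28
Garth–Linby–Fenn–Pirton: 3+7+19 = 29
Cheapest is Garth–Linby–Kelso–Pirton at 28 km.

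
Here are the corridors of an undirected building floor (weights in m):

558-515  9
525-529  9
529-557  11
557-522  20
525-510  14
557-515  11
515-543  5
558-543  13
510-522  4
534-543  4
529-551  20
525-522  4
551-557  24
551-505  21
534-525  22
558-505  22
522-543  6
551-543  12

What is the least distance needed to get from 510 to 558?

23 m

Compare a few routes:
510–522–543–515–558: 4+6+5+9 = 24
510–522–543–558: 4+6+13 = 23
Cheapest is 510–522–543–558 at 23 m.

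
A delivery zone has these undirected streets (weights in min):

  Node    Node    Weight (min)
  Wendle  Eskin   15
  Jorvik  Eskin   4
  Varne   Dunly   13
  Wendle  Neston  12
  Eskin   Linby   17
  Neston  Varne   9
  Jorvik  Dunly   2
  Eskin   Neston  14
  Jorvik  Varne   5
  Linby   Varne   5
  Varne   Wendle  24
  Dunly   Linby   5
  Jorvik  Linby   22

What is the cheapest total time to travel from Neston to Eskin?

14 min

Shortest distances from Neston:
Neston: 0
Varne: 9  (via Neston)
Wendle: 12  (via Neston)
Linby: 14  (via Varne)
Eskin: 14  (via Neston)
Shortest route: Neston → Eskin = 14 min.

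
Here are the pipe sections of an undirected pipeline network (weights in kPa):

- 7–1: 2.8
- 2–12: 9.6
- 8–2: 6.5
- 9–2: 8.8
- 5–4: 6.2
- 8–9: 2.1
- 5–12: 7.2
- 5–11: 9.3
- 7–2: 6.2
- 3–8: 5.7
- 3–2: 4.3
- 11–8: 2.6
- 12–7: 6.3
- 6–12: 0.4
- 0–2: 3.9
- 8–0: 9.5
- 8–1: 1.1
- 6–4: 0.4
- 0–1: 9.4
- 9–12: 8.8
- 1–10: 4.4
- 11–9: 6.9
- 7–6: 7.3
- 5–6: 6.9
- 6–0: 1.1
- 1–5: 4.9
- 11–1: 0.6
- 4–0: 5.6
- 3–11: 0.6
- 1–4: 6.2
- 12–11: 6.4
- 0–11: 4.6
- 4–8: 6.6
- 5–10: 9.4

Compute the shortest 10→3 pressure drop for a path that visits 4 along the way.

17.3 kPa

Best 10 to 4: 10 → 1 → 4 costing 10.6
Best 4 to 3: 4 → 6 → 0 → 11 → 3 costing 6.7
Total via 4: 10.6 + 6.7 = 17.3 kPa.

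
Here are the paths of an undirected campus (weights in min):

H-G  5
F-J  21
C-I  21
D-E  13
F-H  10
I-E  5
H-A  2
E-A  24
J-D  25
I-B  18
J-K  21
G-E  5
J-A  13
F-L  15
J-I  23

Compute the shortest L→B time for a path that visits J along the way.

Best L to J: L → F → J costing 36
Shortest J→B: J → I → B = 41
Total via J: 36 + 41 = 77 min.

77 min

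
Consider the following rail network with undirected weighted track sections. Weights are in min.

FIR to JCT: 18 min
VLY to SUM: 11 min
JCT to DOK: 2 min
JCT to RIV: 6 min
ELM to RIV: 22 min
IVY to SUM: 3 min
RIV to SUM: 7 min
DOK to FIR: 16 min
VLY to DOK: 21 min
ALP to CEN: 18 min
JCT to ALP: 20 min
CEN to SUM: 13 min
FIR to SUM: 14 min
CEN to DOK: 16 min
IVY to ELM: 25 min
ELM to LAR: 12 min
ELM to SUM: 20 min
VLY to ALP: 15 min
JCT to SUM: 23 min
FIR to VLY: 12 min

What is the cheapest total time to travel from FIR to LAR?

46 min

Shortest distances from FIR:
FIR: 0
VLY: 12  (via FIR)
SUM: 14  (via FIR)
DOK: 16  (via FIR)
IVY: 17  (via SUM)
JCT: 18  (via FIR)
RIV: 21  (via SUM)
ALP: 27  (via VLY)
CEN: 27  (via SUM)
ELM: 34  (via SUM)
LAR: 46  (via ELM)
Shortest route: FIR–SUM–ELM–LAR = 46 min.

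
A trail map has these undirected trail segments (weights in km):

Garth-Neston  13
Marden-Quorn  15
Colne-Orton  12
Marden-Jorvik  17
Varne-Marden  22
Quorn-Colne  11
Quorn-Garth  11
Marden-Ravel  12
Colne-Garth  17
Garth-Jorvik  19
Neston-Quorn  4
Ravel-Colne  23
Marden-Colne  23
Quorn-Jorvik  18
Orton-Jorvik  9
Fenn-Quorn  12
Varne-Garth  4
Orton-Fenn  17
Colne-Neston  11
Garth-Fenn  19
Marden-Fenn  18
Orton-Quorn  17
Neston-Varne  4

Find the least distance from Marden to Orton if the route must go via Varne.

47 km

Best Marden to Varne: Marden–Varne costing 22
Best Varne to Orton: Varne–Neston–Quorn–Orton costing 25
Total via Varne: 22 + 25 = 47 km.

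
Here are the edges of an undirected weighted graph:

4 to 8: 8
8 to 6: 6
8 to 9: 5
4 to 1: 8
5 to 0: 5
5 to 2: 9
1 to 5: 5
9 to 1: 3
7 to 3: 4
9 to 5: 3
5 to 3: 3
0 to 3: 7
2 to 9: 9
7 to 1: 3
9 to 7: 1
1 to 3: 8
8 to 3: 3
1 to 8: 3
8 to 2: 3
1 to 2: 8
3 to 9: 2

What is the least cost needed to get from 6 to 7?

12

Compare a few routes:
6–8–1–9–7: 6+3+3+1 = 13
6–8–3–7: 6+3+4 = 13
6–8–1–7: 6+3+3 = 12
Cheapest is 6–8–1–7 at 12.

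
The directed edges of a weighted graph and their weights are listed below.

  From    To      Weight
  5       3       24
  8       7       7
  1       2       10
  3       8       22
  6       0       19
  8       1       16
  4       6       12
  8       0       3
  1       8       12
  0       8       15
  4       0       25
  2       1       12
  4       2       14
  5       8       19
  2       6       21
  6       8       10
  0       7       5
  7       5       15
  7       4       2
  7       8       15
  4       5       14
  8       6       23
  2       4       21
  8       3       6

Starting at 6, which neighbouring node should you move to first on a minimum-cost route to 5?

8

Enumerating some paths:
6 → 8 → 0 → 7 → 5: 10+3+5+15 = 33
6 → 8 → 7 → 4 → 5: 10+7+2+14 = 33
6 → 8 → 7 → 5: 10+7+15 = 32
The minimum is 32 via 6 → 8 → 7 → 5.
So from 6 the first move is to 8.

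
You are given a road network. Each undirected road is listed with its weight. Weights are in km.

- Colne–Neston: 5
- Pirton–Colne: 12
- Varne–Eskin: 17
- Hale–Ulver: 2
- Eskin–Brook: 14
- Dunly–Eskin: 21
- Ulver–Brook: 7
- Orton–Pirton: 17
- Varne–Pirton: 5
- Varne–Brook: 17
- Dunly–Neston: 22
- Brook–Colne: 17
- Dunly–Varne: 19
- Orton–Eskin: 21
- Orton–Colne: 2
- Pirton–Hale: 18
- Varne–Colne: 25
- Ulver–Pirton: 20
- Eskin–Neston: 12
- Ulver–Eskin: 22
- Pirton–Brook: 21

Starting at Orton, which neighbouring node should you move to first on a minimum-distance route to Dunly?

Compare a few routes:
Orton → Colne → Neston → Dunly: 2+5+22 = 29
Orton → Colne → Pirton → Varne → Dunly: 2+12+5+19 = 38
The minimum is 29 km via Orton → Colne → Neston → Dunly.
So from Orton the first move is to Colne.

Colne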